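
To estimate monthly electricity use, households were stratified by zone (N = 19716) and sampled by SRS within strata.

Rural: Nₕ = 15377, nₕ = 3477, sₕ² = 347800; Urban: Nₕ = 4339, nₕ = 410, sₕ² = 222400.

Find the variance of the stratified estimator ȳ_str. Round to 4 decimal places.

Var(ȳ_str) = Σₕ Wₕ²(1 − fₕ)sₕ²/nₕ with Wₕ = Nₕ/N, N = 19716.
Rural: Wₕ = 0.77992493; term = 0.77992493²·(1 − 0.22611693)·347800/3477 = 47.087523.
Urban: Wₕ = 0.22007507; term = 0.22007507²·(1 − 0.09449182)·222400/410 = 23.789482.
Sum = 70.877005.

70.8770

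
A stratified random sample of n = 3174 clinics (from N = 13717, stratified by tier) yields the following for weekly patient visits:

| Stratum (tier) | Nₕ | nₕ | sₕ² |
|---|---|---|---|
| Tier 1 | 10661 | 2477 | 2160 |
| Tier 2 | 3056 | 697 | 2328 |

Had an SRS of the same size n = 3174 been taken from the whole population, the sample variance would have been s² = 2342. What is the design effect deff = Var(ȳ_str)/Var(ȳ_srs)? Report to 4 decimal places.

0.9386

Var(ȳ_str) = Σ Wₕ²(1−fₕ)sₕ²/nₕ with Wₕ = Nₕ/13717:
  Tier 1: (10661/13717)²·(1−2477/10661)·2160/2477 = 0.40436451
  Tier 2: (3056/13717)²·(1−697/3056)·2328/697 = 0.12797149
  → Var(ȳ_str) = 0.532336.
Var(ȳ_srs) = (1 − 3174/13717)·2342/3174 = 0.56713315.
deff = 0.532336 / 0.56713315 = 0.9386.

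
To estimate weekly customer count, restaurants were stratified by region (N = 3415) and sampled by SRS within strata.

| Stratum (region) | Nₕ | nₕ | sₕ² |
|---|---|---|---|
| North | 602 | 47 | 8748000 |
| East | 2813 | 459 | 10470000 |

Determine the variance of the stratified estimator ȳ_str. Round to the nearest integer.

Var(ȳ_str) = Σₕ Wₕ²(1 − fₕ)sₕ²/nₕ with Wₕ = Nₕ/N, N = 3415.
North: Wₕ = 0.17628111; term = 0.17628111²·(1 − 0.07807309)·8748000/47 = 5332.354.
East: Wₕ = 0.82371889; term = 0.82371889²·(1 − 0.16317099)·10470000/459 = 12951.759.
Sum = 18284.113.

18284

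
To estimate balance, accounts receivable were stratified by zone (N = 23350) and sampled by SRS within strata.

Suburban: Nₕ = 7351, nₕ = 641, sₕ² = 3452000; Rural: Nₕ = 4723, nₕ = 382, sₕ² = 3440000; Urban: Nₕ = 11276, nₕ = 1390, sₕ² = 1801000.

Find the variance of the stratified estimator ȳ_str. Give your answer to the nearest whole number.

Var(ȳ_str) = Σₕ Wₕ²(1 − fₕ)sₕ²/nₕ with Wₕ = Nₕ/N, N = 23350.
Suburban: Wₕ = 0.31481799; term = 0.31481799²·(1 − 0.08719902)·3452000/641 = 487.20073.
Rural: Wₕ = 0.20226981; term = 0.20226981²·(1 − 0.08088080)·3440000/382 = 338.63282.
Urban: Wₕ = 0.48291221; term = 0.48291221²·(1 − 0.12327066)·1801000/1390 = 264.9115.
Sum = 1090.7451.

1091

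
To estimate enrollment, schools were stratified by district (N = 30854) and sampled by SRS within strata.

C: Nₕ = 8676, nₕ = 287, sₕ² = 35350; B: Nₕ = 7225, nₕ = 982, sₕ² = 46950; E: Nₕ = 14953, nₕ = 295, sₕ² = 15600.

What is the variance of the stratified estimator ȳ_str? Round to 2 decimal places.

23.86

Var(ȳ_str) = Σₕ Wₕ²(1 − fₕ)sₕ²/nₕ with Wₕ = Nₕ/N, N = 30854.
C: Wₕ = 0.28119531; term = 0.28119531²·(1 − 0.03307976)·35350/287 = 9.4170377.
B: Wₕ = 0.23416737; term = 0.23416737²·(1 − 0.13591696)·46950/982 = 2.2653345.
E: Wₕ = 0.48463732; term = 0.48463732²·(1 − 0.01972848)·15600/295 = 12.175384.
Sum = 23.857756.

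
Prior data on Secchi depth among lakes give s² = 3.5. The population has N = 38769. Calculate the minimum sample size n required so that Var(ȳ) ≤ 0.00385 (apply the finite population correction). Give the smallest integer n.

Without fpc, n₀ = s²/D = 3.5/0.00385 = 909.0909.
With fpc, (1 − n/N)·s²/n ≤ D requires n ≥ n₀/(1 + n₀/N) = 909.0909/(1 + 909.0909/38769) = 888.2621.
Rounding up, n = 889.

889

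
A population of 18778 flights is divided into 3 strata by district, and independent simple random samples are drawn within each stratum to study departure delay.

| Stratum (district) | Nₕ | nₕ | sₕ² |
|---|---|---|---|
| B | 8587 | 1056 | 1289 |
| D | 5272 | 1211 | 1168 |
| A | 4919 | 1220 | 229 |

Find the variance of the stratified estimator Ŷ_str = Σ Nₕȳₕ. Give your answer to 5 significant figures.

Var(Ŷ_str) = Σₕ Nₕ²(1 − fₕ)sₕ²/nₕ.
B: 8587²·(1 − 1056/8587)·1289/1056 = 7.8937453 × 10^7.
D: 5272²·(1 − 1211/5272)·1168/1211 = 2.0649384 × 10^7.
A: 4919²·(1 − 1220/4919)·229/1220 = 3.4153625 × 10^6.
Sum = 1.030022 × 10^8.

1.0300 × 10^8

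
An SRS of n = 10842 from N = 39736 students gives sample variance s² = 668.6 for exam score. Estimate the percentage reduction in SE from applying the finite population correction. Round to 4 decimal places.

f = n/N = 10842/39736 = 0.27285082.
SE_no-fpc = √(s²/n) = 0.2483296; SE_fpc = √((1−f)s²/n) = 0.2117582.
Ratio = √(1−f) = 0.85273043. Reduction = 100·(1 − 0.85273043) = 14.7270%.

14.7270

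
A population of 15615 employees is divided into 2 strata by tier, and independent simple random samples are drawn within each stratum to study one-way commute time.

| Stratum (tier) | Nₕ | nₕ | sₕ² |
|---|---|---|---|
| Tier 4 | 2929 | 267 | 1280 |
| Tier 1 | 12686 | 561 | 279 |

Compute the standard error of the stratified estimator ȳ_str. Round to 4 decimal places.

0.6834

Var(ȳ_str) = Σₕ Wₕ²(1 − fₕ)sₕ²/nₕ with Wₕ = Nₕ/N, N = 15615.
Tier 4: Wₕ = 0.18757605; term = 0.18757605²·(1 − 0.09115739)·1280/267 = 0.1533.
Tier 1: Wₕ = 0.81242395; term = 0.81242395²·(1 − 0.04422198)·279/561 = 0.31373561.
Sum = 0.46703561.
SE = √(0.46703561) = 0.6834.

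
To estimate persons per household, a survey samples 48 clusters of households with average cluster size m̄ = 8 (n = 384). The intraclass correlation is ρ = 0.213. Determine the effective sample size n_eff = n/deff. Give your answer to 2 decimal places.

deff = 1 + (8 − 1)·0.213 = 1 + 1.491 = 2.491.
n_eff = 384 / 2.491 = 154.15.

154.15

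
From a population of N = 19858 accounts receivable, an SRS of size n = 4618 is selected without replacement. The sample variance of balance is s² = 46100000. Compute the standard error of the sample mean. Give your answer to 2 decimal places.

87.53

Under SRS without replacement, Var(ȳ) = (1 − f)·s²/n with f = n/N = 4618/19858 = 0.23255111.
Var(ȳ) = (1 − 0.23255111)·46100000/4618 = 0.76744889·9982.6765 = 7661.194.
SE(ȳ) = √(7661.194) = 87.53.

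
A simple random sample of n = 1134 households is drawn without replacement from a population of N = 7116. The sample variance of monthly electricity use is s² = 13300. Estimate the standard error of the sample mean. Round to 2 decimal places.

Under SRS without replacement, Var(ȳ) = (1 − f)·s²/n with f = n/N = 1134/7116 = 0.15935919.
Var(ȳ) = (1 − 0.15935919)·13300/1134 = 0.84064081·11.728395 = 9.8593675.
SE(ȳ) = √(9.8593675) = 3.14.

3.14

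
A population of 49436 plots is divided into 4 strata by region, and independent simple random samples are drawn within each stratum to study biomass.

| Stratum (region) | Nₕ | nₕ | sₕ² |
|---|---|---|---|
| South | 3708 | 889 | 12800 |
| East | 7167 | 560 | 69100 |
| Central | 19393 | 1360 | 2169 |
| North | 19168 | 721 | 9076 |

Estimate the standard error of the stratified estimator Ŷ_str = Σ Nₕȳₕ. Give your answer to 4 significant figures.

104900

Var(Ŷ_str) = Σₕ Nₕ²(1 − fₕ)sₕ²/nₕ.
South: 3708²·(1 − 889/3708)·12800/889 = 1.5050226 × 10^8.
East: 7167²·(1 − 560/7167)·69100/560 = 5.8429441 × 10^9.
Central: 19393²·(1 − 1360/19393)·2169/1360 = 5.5774235 × 10^8.
North: 19168²·(1 − 721/19168)·9076/721 = 4.4510428 × 10^9.
Sum = 1.1002232 × 10^10.
SE = √(1.1002232 × 10^10) = 104900.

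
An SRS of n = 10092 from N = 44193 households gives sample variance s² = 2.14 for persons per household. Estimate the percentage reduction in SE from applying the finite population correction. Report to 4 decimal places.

12.1571

f = n/N = 10092/44193 = 0.22836196.
SE_no-fpc = √(s²/n) = 0.014561907; SE_fpc = √((1−f)s²/n) = 0.012791606.
Ratio = √(1−f) = 0.87842930. Reduction = 100·(1 − 0.87842930) = 12.1571%.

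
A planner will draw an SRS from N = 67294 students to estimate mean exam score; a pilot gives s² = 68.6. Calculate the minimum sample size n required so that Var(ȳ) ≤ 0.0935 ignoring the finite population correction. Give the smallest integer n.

Without fpc, n₀ = s²/D = 68.6/0.0935 = 733.6898.
Rounding up, n = 734.

734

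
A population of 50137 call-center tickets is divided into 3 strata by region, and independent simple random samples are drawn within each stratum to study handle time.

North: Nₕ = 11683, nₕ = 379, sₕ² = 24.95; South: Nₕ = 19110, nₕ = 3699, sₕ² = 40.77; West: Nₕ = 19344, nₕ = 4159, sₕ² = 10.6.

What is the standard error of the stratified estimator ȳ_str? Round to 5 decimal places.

0.07105

Var(ȳ_str) = Σₕ Wₕ²(1 − fₕ)sₕ²/nₕ with Wₕ = Nₕ/N, N = 50137.
North: Wₕ = 0.23302152; term = 0.23302152²·(1 − 0.03244030)·24.95/379 = 0.0034586067.
South: Wₕ = 0.38115563; term = 0.38115563²·(1 − 0.19356358)·40.77/3699 = 0.001291312.
West: Wₕ = 0.38582285; term = 0.38582285²·(1 − 0.21500207)·10.6/4159 = 2.9782513 × 10^-4.
Sum = 0.0050477438.
SE = √(0.0050477438) = 0.07105.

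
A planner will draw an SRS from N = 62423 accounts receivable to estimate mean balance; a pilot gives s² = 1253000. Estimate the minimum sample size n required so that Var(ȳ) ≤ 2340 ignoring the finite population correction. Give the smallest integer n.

Without fpc, n₀ = s²/D = 1253000/2340 = 535.4701.
Rounding up, n = 536.

536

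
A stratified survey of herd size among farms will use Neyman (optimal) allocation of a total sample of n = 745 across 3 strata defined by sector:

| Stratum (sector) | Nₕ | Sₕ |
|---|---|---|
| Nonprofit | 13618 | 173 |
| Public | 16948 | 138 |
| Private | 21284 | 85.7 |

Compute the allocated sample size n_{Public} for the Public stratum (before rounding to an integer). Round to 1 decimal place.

267.3

Neyman allocation: nₕ = n·NₕSₕ / Σⱼ NⱼSⱼ.
Σ NⱼSⱼ = 13618·173 + 16948·138 + 21284·85.7 = 6.5187768 × 10^6.
n_{Public} = 745·16948·138 / (6.5187768 × 10^6) = 267.3.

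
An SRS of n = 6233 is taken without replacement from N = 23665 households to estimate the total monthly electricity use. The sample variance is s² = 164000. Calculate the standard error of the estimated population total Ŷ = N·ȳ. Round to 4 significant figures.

Var(Ŷ) = N²·Var(ȳ) = N²·(1 − n/N)·s²/n.
f = 6233/23665 = 0.26338475; Var(ȳ) = 0.73661525·164000/6233 = 19.381502.
Var(Ŷ) = 23665² · 19.381502 = 1.0854266 × 10^10.
SE(Ŷ) = √(1.0854266 × 10^10) = 104200.

104200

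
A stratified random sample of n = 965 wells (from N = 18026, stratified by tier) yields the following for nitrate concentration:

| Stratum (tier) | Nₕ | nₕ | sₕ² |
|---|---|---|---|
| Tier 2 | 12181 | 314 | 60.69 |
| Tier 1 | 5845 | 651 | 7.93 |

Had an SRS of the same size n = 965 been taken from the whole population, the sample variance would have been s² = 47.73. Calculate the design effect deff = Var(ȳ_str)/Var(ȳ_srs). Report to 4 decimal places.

1.8610

Var(ȳ_str) = Σ Wₕ²(1−fₕ)sₕ²/nₕ with Wₕ = Nₕ/18026:
  Tier 2: (12181/18026)²·(1−314/12181)·60.69/314 = 0.085983009
  Tier 1: (5845/18026)²·(1−651/5845)·7.93/651 = 0.0011380987
  → Var(ȳ_str) = 0.087121108.
Var(ȳ_srs) = (1 − 965/18026)·47.73/965 = 0.046813298.
deff = 0.087121108 / 0.046813298 = 1.8610.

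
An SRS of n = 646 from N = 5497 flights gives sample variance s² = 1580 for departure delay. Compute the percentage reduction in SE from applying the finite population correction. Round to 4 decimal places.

6.0595

f = n/N = 646/5497 = 0.11751865.
SE_no-fpc = √(s²/n) = 1.5639119; SE_fpc = √((1−f)s²/n) = 1.4691463.
Ratio = √(1−f) = 0.93940479. Reduction = 100·(1 − 0.93940479) = 6.0595%.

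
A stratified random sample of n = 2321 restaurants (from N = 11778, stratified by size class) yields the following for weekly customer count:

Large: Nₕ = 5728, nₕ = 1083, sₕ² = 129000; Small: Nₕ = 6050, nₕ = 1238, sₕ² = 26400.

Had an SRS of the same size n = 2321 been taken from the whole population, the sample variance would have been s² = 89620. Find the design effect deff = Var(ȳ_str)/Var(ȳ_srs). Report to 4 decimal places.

0.8812

Var(ȳ_str) = Σ Wₕ²(1−fₕ)sₕ²/nₕ with Wₕ = Nₕ/11778:
  Large: (5728/11778)²·(1−1083/5728)·129000/1083 = 22.845827
  Small: (6050/11778)²·(1−1238/6050)·26400/1238 = 4.4752899
  → Var(ȳ_str) = 27.321117.
Var(ȳ_srs) = (1 − 2321/11778)·89620/2321 = 31.003565.
deff = 27.321117 / 31.003565 = 0.8812.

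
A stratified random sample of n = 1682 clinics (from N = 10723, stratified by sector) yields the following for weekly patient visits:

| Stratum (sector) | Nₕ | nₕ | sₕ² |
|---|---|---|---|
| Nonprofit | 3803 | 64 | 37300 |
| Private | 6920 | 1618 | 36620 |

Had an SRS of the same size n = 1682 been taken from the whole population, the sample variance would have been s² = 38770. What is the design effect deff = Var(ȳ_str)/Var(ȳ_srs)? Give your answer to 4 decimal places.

Var(ȳ_str) = Σ Wₕ²(1−fₕ)sₕ²/nₕ with Wₕ = Nₕ/10723:
  Nonprofit: (3803/10723)²·(1−64/3803)·37300/64 = 72.073902
  Private: (6920/10723)²·(1−1618/6920)·36620/1618 = 7.2219259
  → Var(ȳ_str) = 79.295828.
Var(ȳ_srs) = (1 − 1682/10723)·38770/1682 = 19.434348.
deff = 79.295828 / 19.434348 = 4.0802.

4.0802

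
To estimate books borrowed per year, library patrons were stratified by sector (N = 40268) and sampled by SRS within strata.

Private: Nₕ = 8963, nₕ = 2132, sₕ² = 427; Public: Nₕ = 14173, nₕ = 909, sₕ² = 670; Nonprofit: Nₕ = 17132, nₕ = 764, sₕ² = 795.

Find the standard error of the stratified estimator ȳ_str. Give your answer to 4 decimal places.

0.5225

Var(ȳ_str) = Σₕ Wₕ²(1 − fₕ)sₕ²/nₕ with Wₕ = Nₕ/N, N = 40268.
Private: Wₕ = 0.22258369; term = 0.22258369²·(1 − 0.23786679)·427/2132 = 0.0075623755.
Public: Wₕ = 0.35196682; term = 0.35196682²·(1 − 0.06413603)·670/909 = 0.085452958.
Nonprofit: Wₕ = 0.42544949; term = 0.42544949²·(1 − 0.04459491)·795/764 = 0.17995227.
Sum = 0.2729676.
SE = √(0.2729676) = 0.5225.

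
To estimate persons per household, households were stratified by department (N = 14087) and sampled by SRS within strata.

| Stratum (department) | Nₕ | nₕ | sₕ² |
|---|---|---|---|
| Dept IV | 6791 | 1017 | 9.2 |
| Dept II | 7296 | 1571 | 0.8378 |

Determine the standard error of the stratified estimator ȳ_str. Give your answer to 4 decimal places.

Var(ȳ_str) = Σₕ Wₕ²(1 − fₕ)sₕ²/nₕ with Wₕ = Nₕ/N, N = 14087.
Dept IV: Wₕ = 0.48207567; term = 0.48207567²·(1 − 0.14975703)·9.2/1017 = 0.0017874766.
Dept II: Wₕ = 0.51792433; term = 0.51792433²·(1 − 0.21532346)·0.8378/1571 = 1.1225029 × 10^-4.
Sum = 0.0018997269.
SE = √(0.0018997269) = 0.0436.

0.0436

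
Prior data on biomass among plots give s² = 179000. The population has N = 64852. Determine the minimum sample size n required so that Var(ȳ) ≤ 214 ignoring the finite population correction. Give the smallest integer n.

837

Without fpc, n₀ = s²/D = 179000/214 = 836.4486.
Rounding up, n = 837.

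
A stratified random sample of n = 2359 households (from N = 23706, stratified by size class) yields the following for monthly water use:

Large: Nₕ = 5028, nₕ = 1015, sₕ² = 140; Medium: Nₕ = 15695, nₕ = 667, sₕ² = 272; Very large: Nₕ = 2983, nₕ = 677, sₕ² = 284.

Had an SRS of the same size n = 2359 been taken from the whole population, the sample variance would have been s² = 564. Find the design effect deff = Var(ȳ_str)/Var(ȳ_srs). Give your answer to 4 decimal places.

0.8418

Var(ȳ_str) = Σ Wₕ²(1−fₕ)sₕ²/nₕ with Wₕ = Nₕ/23706:
  Large: (5028/23706)²·(1−1015/5028)·140/1015 = 0.0049523333
  Medium: (15695/23706)²·(1−667/15695)·272/667 = 0.17115477
  Very large: (2983/23706)²·(1−677/2983)·284/677 = 0.0051348252
  → Var(ȳ_str) = 0.18124193.
Var(ȳ_srs) = (1 − 2359/23706)·564/2359 = 0.21529291.
deff = 0.18124193 / 0.21529291 = 0.8418.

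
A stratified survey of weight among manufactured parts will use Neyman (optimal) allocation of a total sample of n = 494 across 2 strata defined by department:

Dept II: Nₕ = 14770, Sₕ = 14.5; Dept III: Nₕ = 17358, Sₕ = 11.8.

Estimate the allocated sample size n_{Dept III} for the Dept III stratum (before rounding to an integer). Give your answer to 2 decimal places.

241.49

Neyman allocation: nₕ = n·NₕSₕ / Σⱼ NⱼSⱼ.
Σ NⱼSⱼ = 14770·14.5 + 17358·11.8 = 418989.4.
n_{Dept III} = 494·17358·11.8 / 418989.4 = 241.49.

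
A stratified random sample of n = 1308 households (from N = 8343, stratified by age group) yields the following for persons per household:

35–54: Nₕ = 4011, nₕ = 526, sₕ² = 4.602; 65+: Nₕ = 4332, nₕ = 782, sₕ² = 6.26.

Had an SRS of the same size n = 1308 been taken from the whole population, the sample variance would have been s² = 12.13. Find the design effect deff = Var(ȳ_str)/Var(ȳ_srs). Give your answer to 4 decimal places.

Var(ȳ_str) = Σ Wₕ²(1−fₕ)sₕ²/nₕ with Wₕ = Nₕ/8343:
  35–54: (4011/8343)²·(1−526/4011)·4.602/526 = 0.0017570003
  65+: (4332/8343)²·(1−782/4332)·6.26/782 = 0.0017686418
  → Var(ȳ_str) = 0.0035256421.
Var(ȳ_srs) = (1 − 1308/8343)·12.13/1308 = 0.0078197868.
deff = 0.0035256421 / 0.0078197868 = 0.4509.

0.4509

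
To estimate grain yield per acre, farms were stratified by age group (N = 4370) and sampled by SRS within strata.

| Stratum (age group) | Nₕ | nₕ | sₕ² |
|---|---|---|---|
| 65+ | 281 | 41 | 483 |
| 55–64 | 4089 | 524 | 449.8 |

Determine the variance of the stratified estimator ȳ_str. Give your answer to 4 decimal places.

Var(ȳ_str) = Σₕ Wₕ²(1 − fₕ)sₕ²/nₕ with Wₕ = Nₕ/N, N = 4370.
65+: Wₕ = 0.06430206; term = 0.06430206²·(1 − 0.14590747)·483/41 = 0.041602359.
55–64: Wₕ = 0.93569794; term = 0.93569794²·(1 − 0.12814869)·449.8/524 = 0.65524231.
Sum = 0.69684467.

0.6968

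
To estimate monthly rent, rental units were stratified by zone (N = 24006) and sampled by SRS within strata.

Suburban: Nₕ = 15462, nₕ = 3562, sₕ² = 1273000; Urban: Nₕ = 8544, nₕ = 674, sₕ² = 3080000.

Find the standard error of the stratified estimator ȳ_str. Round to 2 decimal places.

25.44

Var(ȳ_str) = Σₕ Wₕ²(1 − fₕ)sₕ²/nₕ with Wₕ = Nₕ/N, N = 24006.
Suburban: Wₕ = 0.64408898; term = 0.64408898²·(1 − 0.23037123)·1273000/3562 = 114.10575.
Urban: Wₕ = 0.35591102; term = 0.35591102²·(1 − 0.07888577)·3080000/674 = 533.19638.
Sum = 647.30213.
SE = √(647.30213) = 25.44.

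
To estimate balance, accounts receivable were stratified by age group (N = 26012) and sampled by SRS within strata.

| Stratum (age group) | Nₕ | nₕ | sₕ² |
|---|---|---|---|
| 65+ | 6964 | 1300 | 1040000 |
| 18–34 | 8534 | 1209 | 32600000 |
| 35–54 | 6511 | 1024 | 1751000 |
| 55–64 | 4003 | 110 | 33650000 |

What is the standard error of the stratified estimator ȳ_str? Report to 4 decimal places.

98.3547

Var(ȳ_str) = Σₕ Wₕ²(1 − fₕ)sₕ²/nₕ with Wₕ = Nₕ/N, N = 26012.
65+: Wₕ = 0.26772259; term = 0.26772259²·(1 − 0.18667433)·1040000/1300 = 46.636345.
18–34: Wₕ = 0.32807935; term = 0.32807935²·(1 − 0.14166862)·32600000/1209 = 2491.1741.
35–54: Wₕ = 0.25030755; term = 0.25030755²·(1 − 0.15727231)·1751000/1024 = 90.286196.
55–64: Wₕ = 0.15389051; term = 0.15389051²·(1 − 0.02747939)·33650000/110 = 7045.5498.
Sum = 9673.6464.
SE = √(9673.6464) = 98.3547.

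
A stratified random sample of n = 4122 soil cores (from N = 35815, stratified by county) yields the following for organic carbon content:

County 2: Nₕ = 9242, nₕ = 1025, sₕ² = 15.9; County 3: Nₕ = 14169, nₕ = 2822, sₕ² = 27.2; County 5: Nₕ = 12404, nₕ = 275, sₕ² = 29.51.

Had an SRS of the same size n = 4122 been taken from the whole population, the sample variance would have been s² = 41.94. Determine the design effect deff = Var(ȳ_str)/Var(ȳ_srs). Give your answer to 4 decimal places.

Var(ȳ_str) = Σ Wₕ²(1−fₕ)sₕ²/nₕ with Wₕ = Nₕ/35815:
  County 2: (9242/35815)²·(1−1025/9242)·15.9/1025 = 9.1838038 × 10^-4
  County 3: (14169/35815)²·(1−2822/14169)·27.2/2822 = 0.0012080982
  County 5: (12404/35815)²·(1−275/12404)·29.51/275 = 0.012586163
  → Var(ȳ_str) = 0.014712642.
Var(ȳ_srs) = (1 − 4122/35815)·41.94/4122 = 0.0090036548.
deff = 0.014712642 / 0.0090036548 = 1.6341.

1.6341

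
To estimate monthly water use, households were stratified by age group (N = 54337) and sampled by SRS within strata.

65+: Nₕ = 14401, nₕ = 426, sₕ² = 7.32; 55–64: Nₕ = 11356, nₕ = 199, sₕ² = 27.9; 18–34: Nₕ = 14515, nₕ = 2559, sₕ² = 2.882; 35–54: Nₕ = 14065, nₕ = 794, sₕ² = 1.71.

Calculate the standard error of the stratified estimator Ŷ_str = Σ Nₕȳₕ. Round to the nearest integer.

4671

Var(Ŷ_str) = Σₕ Nₕ²(1 − fₕ)sₕ²/nₕ.
65+: 14401²·(1 − 426/14401)·7.32/426 = 3.4581669 × 10^6.
55–64: 11356²·(1 − 199/11356)·27.9/199 = 1.7763312 × 10^7.
18–34: 14515²·(1 − 2559/14515)·2.882/2559 = 195445.93.
35–54: 14065²·(1 − 794/14065)·1.71/794 = 401993.47.
Sum = 2.1818918 × 10^7.
SE = √(2.1818918 × 10^7) = 4671.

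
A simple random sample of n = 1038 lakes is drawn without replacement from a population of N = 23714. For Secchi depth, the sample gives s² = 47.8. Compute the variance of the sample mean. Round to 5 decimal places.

Under SRS without replacement, Var(ȳ) = (1 − f)·s²/n with f = n/N = 1038/23714 = 0.04377161.
Var(ȳ) = (1 − 0.04377161)·47.8/1038 = 0.95622839·0.046050096 = 0.044034409.

0.04403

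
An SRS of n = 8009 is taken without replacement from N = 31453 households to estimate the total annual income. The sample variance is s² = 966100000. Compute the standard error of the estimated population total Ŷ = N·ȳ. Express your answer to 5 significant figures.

9.4312 × 10^6

Var(Ŷ) = N²·Var(ȳ) = N²·(1 − n/N)·s²/n.
f = 8009/31453 = 0.25463390; Var(ȳ) = 0.74536610·966100000/8009 = 89911.124.
Var(Ŷ) = 31453² · 89911.124 = 8.8948285 × 10^13.
SE(Ŷ) = √(8.8948285 × 10^13) = 9.4312 × 10^6.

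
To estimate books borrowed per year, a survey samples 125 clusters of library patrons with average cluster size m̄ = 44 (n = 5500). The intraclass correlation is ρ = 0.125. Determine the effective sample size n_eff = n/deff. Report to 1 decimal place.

862.7

deff = 1 + (44 − 1)·0.125 = 1 + 5.375 = 6.375.
n_eff = 5500 / 6.375 = 862.7.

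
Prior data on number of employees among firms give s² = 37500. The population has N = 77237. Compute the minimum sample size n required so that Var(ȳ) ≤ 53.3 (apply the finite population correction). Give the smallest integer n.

Without fpc, n₀ = s²/D = 37500/53.3 = 703.5647.
With fpc, (1 − n/N)·s²/n ≤ D requires n ≥ n₀/(1 + n₀/N) = 703.5647/(1 + 703.5647/77237) = 697.2137.
Rounding up, n = 698.

698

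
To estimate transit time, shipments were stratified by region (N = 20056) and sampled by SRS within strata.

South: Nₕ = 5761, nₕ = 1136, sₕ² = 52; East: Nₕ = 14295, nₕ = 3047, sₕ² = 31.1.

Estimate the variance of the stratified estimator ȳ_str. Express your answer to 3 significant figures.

Var(ȳ_str) = Σₕ Wₕ²(1 − fₕ)sₕ²/nₕ with Wₕ = Nₕ/N, N = 20056.
South: Wₕ = 0.28724571; term = 0.28724571²·(1 − 0.19718799)·52/1136 = 0.0030321172.
East: Wₕ = 0.71275429; term = 0.71275429²·(1 − 0.21315145)·31.1/3047 = 0.0040799868.
Sum = 0.007112104.

0.00711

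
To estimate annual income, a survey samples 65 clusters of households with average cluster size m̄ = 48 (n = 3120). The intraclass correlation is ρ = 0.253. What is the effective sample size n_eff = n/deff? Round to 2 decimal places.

242.03

deff = 1 + (48 − 1)·0.253 = 1 + 11.891 = 12.891.
n_eff = 3120 / 12.891 = 242.03.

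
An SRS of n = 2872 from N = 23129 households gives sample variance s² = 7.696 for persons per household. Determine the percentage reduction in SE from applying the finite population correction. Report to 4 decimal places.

6.4144

f = n/N = 2872/23129 = 0.12417312.
SE_no-fpc = √(s²/n) = 0.051765488; SE_fpc = √((1−f)s²/n) = 0.048445054.
Ratio = √(1−f) = 0.93585623. Reduction = 100·(1 − 0.93585623) = 6.4144%.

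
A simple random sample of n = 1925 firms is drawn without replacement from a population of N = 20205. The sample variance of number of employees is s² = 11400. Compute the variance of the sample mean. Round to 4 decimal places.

Under SRS without replacement, Var(ȳ) = (1 − f)·s²/n with f = n/N = 1925/20205 = 0.09527345.
Var(ȳ) = (1 − 0.09527345)·11400/1925 = 0.90472655·5.9220779 = 5.3578611.

5.3579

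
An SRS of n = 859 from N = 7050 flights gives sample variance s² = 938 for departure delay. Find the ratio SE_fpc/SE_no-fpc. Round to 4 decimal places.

0.9371

f = n/N = 859/7050 = 0.12184397.
SE_no-fpc = √(s²/n) = 1.0449724; SE_fpc = √((1−f)s²/n) = 0.97924346.
Ratio = √(1−f) = 0.93709980.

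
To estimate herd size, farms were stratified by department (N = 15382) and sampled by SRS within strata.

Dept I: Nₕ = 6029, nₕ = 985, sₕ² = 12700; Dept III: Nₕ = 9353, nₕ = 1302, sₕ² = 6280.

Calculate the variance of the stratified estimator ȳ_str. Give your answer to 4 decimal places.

3.1922

Var(ȳ_str) = Σₕ Wₕ²(1 − fₕ)sₕ²/nₕ with Wₕ = Nₕ/N, N = 15382.
Dept I: Wₕ = 0.39195163; term = 0.39195163²·(1 − 0.16337701)·12700/985 = 1.6571516.
Dept III: Wₕ = 0.60804837; term = 0.60804837²·(1 − 0.13920667)·6280/1302 = 1.5350545.
Sum = 3.1922061.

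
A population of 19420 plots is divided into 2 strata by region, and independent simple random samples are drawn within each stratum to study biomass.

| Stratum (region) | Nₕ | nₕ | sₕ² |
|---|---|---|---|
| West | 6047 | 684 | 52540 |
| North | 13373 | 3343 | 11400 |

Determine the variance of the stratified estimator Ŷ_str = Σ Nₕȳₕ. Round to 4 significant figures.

2.948 × 10^9

Var(Ŷ_str) = Σₕ Nₕ²(1 − fₕ)sₕ²/nₕ.
West: 6047²·(1 − 684/6047)·52540/684 = 2.4910459 × 10^9.
North: 13373²·(1 − 3343/13373)·11400/3343 = 4.574022 × 10^8.
Sum = 2.9484481 × 10^9.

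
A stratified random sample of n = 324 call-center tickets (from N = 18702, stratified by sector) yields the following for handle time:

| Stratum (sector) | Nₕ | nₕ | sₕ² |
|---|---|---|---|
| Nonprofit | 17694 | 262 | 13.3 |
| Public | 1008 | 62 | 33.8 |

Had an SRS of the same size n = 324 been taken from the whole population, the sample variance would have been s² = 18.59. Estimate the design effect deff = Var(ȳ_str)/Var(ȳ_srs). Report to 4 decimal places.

0.8203

Var(ȳ_str) = Σ Wₕ²(1−fₕ)sₕ²/nₕ with Wₕ = Nₕ/18702:
  Nonprofit: (17694/18702)²·(1−262/17694)·13.3/262 = 0.044765917
  Public: (1008/18702)²·(1−62/1008)·33.8/62 = 0.0014862798
  → Var(ȳ_str) = 0.046252197.
Var(ȳ_srs) = (1 − 324/18702)·18.59/324 = 0.056382532.
deff = 0.046252197 / 0.056382532 = 0.8203.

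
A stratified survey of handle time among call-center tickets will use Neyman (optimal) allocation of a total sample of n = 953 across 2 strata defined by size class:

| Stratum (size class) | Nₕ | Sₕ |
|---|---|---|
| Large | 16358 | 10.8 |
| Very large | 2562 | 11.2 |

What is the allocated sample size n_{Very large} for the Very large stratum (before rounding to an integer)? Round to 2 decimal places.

Neyman allocation: nₕ = n·NₕSₕ / Σⱼ NⱼSⱼ.
Σ NⱼSⱼ = 16358·10.8 + 2562·11.2 = 205360.8.
n_{Very large} = 953·2562·11.2 / 205360.8 = 133.16.

133.16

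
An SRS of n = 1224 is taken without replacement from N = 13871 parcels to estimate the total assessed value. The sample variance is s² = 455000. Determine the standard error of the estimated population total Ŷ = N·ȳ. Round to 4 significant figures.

255400

Var(Ŷ) = N²·Var(ȳ) = N²·(1 − n/N)·s²/n.
f = 1224/13871 = 0.08824166; Var(ȳ) = 0.91175834·455000/1224 = 338.92978.
Var(Ŷ) = 13871² · 338.92978 = 6.5211663 × 10^10.
SE(Ŷ) = √(6.5211663 × 10^10) = 255400.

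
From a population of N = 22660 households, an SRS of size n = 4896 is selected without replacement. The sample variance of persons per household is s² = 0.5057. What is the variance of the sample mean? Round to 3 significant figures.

Under SRS without replacement, Var(ȳ) = (1 − f)·s²/n with f = n/N = 4896/22660 = 0.21606355.
Var(ȳ) = (1 − 0.21606355)·0.5057/4896 = 0.78393645·1.032884 × 10^-4 = 8.0971541 × 10^-5.

8.10 × 10^-5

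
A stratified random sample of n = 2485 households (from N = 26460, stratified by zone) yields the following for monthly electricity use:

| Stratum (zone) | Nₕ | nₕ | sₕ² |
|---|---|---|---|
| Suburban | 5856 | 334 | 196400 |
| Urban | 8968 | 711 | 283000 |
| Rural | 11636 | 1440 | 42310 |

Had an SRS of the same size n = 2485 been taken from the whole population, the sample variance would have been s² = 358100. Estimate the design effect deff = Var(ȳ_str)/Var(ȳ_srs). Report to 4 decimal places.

Var(ȳ_str) = Σ Wₕ²(1−fₕ)sₕ²/nₕ with Wₕ = Nₕ/26460:
  Suburban: (5856/26460)²·(1−334/5856)·196400/334 = 27.158939
  Urban: (8968/26460)²·(1−711/8968)·283000/711 = 42.097377
  Rural: (11636/26460)²·(1−1440/11636)·42310/1440 = 4.9789113
  → Var(ȳ_str) = 74.235227.
Var(ȳ_srs) = (1 − 2485/26460)·358100/2485 = 130.57099.
deff = 74.235227 / 130.57099 = 0.5685.

0.5685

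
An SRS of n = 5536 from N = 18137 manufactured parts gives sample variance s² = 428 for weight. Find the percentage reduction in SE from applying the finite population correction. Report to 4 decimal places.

f = n/N = 5536/18137 = 0.30523240.
SE_no-fpc = √(s²/n) = 0.2780506; SE_fpc = √((1−f)s²/n) = 0.23176274.
Ratio = √(1−f) = 0.83352721. Reduction = 100·(1 − 0.83352721) = 16.6473%.

16.6473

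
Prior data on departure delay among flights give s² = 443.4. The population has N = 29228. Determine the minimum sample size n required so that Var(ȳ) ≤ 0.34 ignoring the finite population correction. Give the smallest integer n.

1305

Without fpc, n₀ = s²/D = 443.4/0.34 = 1304.1176.
Rounding up, n = 1305.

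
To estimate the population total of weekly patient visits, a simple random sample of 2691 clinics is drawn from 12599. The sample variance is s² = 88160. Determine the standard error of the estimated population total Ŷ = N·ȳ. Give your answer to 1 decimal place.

Var(Ŷ) = N²·Var(ȳ) = N²·(1 − n/N)·s²/n.
f = 2691/12599 = 0.21358838; Var(ȳ) = 0.78641162·88160/2691 = 25.763675.
Var(Ŷ) = 12599² · 25.763675 = 4.0895918 × 10^9.
SE(Ŷ) = √(4.0895918 × 10^9) = 63949.9.

63949.9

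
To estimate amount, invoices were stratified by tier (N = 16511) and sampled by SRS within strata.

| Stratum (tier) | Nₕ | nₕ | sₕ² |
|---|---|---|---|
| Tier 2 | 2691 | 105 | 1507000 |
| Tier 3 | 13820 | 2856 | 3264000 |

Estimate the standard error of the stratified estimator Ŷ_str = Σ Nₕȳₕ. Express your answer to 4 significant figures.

522500

Var(Ŷ_str) = Σₕ Nₕ²(1 − fₕ)sₕ²/nₕ.
Tier 2: 2691²·(1 − 105/2691)·1507000/105 = 9.9877157 × 10^10.
Tier 3: 13820²·(1 − 2856/13820)·3264000/2856 = 1.7316855 × 10^11.
Sum = 2.7304571 × 10^11.
SE = √(2.7304571 × 10^11) = 522500.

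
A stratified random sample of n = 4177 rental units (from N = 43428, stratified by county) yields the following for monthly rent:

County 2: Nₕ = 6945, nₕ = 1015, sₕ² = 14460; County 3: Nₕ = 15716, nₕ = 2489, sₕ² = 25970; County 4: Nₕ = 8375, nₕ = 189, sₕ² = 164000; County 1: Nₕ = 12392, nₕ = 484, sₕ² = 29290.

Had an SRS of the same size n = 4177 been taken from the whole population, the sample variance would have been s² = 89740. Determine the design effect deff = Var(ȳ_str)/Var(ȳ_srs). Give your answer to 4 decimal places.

1.9435

Var(ȳ_str) = Σ Wₕ²(1−fₕ)sₕ²/nₕ with Wₕ = Nₕ/43428:
  County 2: (6945/43428)²·(1−1015/6945)·14460/1015 = 0.3110925
  County 3: (15716/43428)²·(1−2489/15716)·25970/2489 = 1.1500342
  County 4: (8375/43428)²·(1−189/8375)·164000/189 = 31.542706
  County 1: (12392/43428)²·(1−484/12392)·29290/484 = 4.7349411
  → Var(ȳ_str) = 37.738774.
Var(ȳ_srs) = (1 − 4177/43428)·89740/4177 = 19.41791.
deff = 37.738774 / 19.41791 = 1.9435.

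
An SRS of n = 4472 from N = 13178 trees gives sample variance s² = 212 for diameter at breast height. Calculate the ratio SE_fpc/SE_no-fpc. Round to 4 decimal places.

0.8128

f = n/N = 4472/13178 = 0.33935347.
SE_no-fpc = √(s²/n) = 0.21772938; SE_fpc = √((1−f)s²/n) = 0.1769708.
Ratio = √(1−f) = 0.81280166.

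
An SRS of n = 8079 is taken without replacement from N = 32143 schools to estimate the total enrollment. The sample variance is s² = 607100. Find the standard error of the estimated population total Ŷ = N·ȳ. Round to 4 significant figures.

Var(Ŷ) = N²·Var(ȳ) = N²·(1 − n/N)·s²/n.
f = 8079/32143 = 0.25134555; Var(ȳ) = 0.74865445·607100/8079 = 56.257967.
Var(Ŷ) = 32143² · 56.257967 = 5.8124182 × 10^10.
SE(Ŷ) = √(5.8124182 × 10^10) = 241100.

241100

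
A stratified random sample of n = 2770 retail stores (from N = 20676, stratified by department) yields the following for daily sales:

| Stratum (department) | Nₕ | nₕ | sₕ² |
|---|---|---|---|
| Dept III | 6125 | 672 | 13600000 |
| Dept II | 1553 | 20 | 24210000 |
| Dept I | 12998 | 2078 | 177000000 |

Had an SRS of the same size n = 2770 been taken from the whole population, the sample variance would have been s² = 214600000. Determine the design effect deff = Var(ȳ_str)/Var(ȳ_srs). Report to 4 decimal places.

Var(ȳ_str) = Σ Wₕ²(1−fₕ)sₕ²/nₕ with Wₕ = Nₕ/20676:
  Dept III: (6125/20676)²·(1−672/6125)·13600000/672 = 1581.1686
  Dept II: (1553/20676)²·(1−20/1553)·24210000/20 = 6741.3264
  Dept I: (12998/20676)²·(1−2078/12998)·177000000/2078 = 28280.94
  → Var(ȳ_str) = 36603.435.
Var(ȳ_srs) = (1 − 2770/20676)·214600000/2770 = 67093.741.
deff = 36603.435 / 67093.741 = 0.5456.

0.5456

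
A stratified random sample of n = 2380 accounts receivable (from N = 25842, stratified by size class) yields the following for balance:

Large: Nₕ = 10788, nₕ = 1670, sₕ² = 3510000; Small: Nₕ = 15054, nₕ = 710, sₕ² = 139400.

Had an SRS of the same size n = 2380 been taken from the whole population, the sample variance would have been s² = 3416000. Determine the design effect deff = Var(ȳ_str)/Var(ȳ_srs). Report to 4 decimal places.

Var(ȳ_str) = Σ Wₕ²(1−fₕ)sₕ²/nₕ with Wₕ = Nₕ/25842:
  Large: (10788/25842)²·(1−1670/10788)·3510000/1670 = 309.5843
  Small: (15054/25842)²·(1−710/15054)·139400/710 = 63.485474
  → Var(ȳ_str) = 373.06977.
Var(ȳ_srs) = (1 − 2380/25842)·3416000/2380 = 1303.1062.
deff = 373.06977 / 1303.1062 = 0.2863.

0.2863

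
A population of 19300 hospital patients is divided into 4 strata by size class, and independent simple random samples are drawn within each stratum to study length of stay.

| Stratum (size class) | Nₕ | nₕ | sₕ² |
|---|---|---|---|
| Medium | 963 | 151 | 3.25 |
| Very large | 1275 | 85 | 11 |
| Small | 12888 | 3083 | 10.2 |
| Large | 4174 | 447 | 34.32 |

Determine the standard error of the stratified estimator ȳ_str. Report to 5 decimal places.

Var(ȳ_str) = Σₕ Wₕ²(1 − fₕ)sₕ²/nₕ with Wₕ = Nₕ/N, N = 19300.
Medium: Wₕ = 0.04989637; term = 0.04989637²·(1 − 0.15680166)·3.25/151 = 4.5182901 × 10^-5.
Very large: Wₕ = 0.06606218; term = 0.06606218²·(1 − 0.06666667)·11/85 = 5.2712825 × 10^-4.
Small: Wₕ = 0.66777202; term = 0.66777202²·(1 − 0.23921477)·10.2/3083 = 0.0011223935.
Large: Wₕ = 0.21626943; term = 0.21626943²·(1 − 0.10709152)·34.32/447 = 0.0032065423.
Sum = 0.004901247.
SE = √(0.004901247) = 0.07001.

0.07001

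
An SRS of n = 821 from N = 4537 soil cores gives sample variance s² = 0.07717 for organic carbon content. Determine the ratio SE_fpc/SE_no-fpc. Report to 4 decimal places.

f = n/N = 821/4537 = 0.18095658.
SE_no-fpc = √(s²/n) = 0.0096951085; SE_fpc = √((1−f)s²/n) = 0.0087741718.
Ratio = √(1−f) = 0.90501018.

0.9050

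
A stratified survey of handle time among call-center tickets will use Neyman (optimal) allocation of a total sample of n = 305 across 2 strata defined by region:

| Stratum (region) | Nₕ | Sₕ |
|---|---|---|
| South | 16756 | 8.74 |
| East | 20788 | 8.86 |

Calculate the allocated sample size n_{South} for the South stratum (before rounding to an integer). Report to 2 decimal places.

Neyman allocation: nₕ = n·NₕSₕ / Σⱼ NⱼSⱼ.
Σ NⱼSⱼ = 16756·8.74 + 20788·8.86 = 330629.12.
n_{South} = 305·16756·8.74 / 330629.12 = 135.10.

135.10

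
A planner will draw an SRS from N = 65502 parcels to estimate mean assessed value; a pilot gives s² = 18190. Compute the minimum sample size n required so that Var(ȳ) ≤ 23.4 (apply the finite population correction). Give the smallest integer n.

Without fpc, n₀ = s²/D = 18190/23.4 = 777.3504.
With fpc, (1 − n/N)·s²/n ≤ D requires n ≥ n₀/(1 + n₀/N) = 777.3504/(1 + 777.3504/65502) = 768.2333.
Rounding up, n = 769.

769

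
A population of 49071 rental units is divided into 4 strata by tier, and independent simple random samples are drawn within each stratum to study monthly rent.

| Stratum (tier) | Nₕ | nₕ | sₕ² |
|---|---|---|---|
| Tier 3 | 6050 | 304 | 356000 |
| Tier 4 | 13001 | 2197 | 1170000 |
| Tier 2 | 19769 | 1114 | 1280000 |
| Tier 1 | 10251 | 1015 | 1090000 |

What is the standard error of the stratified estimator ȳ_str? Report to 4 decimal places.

16.3148

Var(ȳ_str) = Σₕ Wₕ²(1 − fₕ)sₕ²/nₕ with Wₕ = Nₕ/N, N = 49071.
Tier 3: Wₕ = 0.12329074; term = 0.12329074²·(1 − 0.05024793)·356000/304 = 16.906262.
Tier 4: Wₕ = 0.26494263; term = 0.26494263²·(1 − 0.16898700)·1170000/2197 = 31.064711.
Tier 2: Wₕ = 0.40286524; term = 0.40286524²·(1 − 0.05635085)·1280000/1114 = 175.9766.
Tier 1: Wₕ = 0.20890139; term = 0.20890139²·(1 − 0.09901473)·1090000/1015 = 42.224138.
Sum = 266.17171.
SE = √(266.17171) = 16.3148.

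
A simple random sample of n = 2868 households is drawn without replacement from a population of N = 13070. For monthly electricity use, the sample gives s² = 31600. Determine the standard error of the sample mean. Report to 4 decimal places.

2.9326

Under SRS without replacement, Var(ȳ) = (1 − f)·s²/n with f = n/N = 2868/13070 = 0.21943382.
Var(ȳ) = (1 − 0.21943382)·31600/2868 = 0.78056618·11.018131 = 8.6003805.
SE(ȳ) = √(8.6003805) = 2.9326.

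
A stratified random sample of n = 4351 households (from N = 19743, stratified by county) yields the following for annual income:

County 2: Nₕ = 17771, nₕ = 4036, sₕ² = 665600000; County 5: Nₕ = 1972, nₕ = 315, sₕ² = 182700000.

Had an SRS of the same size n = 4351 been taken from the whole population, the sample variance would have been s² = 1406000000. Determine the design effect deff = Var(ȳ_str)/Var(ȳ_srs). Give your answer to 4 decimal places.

0.4292

Var(ȳ_str) = Σ Wₕ²(1−fₕ)sₕ²/nₕ with Wₕ = Nₕ/19743:
  County 2: (17771/19743)²·(1−4036/17771)·665600000/4036 = 103270.53
  County 5: (1972/19743)²·(1−315/1972)·182700000/315 = 4862.181
  → Var(ȳ_str) = 108132.71.
Var(ȳ_srs) = (1 − 4351/19743)·1406000000/4351 = 251928.99.
deff = 108132.71 / 251928.99 = 0.4292.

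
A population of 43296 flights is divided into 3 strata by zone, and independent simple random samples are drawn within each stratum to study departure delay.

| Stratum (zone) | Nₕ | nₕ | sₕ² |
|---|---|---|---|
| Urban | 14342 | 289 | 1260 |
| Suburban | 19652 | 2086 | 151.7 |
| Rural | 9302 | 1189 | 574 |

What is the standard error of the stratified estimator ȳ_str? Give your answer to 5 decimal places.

Var(ȳ_str) = Σₕ Wₕ²(1 − fₕ)sₕ²/nₕ with Wₕ = Nₕ/N, N = 43296.
Urban: Wₕ = 0.33125462; term = 0.33125462²·(1 − 0.02015061)·1260/289 = 0.4687658.
Suburban: Wₕ = 0.45389874; term = 0.45389874²·(1 − 0.10614696)·151.7/2086 = 0.013392306.
Rural: Wₕ = 0.21484664; term = 0.21484664²·(1 − 0.12782197)·574/1189 = 0.019435347.
Sum = 0.50159345.
SE = √(0.50159345) = 0.70823.

0.70823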